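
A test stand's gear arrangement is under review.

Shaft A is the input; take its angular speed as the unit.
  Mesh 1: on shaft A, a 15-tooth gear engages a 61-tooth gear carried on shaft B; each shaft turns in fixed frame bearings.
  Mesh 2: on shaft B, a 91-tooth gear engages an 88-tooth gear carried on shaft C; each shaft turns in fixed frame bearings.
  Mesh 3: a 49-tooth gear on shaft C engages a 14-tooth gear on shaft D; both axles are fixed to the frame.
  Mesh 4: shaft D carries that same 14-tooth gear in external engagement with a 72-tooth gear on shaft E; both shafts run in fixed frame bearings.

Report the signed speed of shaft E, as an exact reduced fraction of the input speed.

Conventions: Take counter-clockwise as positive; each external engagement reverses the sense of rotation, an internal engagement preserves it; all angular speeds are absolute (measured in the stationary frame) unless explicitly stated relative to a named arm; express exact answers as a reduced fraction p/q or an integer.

22295/128832

4-mesh fixed-axis compound train (all bearings frame-fixed)
mesh 1 [15T→61T]: |ω|/ω_in = 1×15/61 = 15/61, sense flips to −
mesh 2 [91T→88T]: |ω|/ω_in = (15/61)×91/88 = 1365/5368, sense flips to +
mesh 3 [49T→14T]: |ω|/ω_in = (1365/5368)×49/14 = 9555/10736, sense flips to −
mesh 4 [14T→72T]: |ω|/ω_in = (9555/10736)×14/72 = 22295/128832, sense flips to +
signed output speed (× input speed) = 22295/128832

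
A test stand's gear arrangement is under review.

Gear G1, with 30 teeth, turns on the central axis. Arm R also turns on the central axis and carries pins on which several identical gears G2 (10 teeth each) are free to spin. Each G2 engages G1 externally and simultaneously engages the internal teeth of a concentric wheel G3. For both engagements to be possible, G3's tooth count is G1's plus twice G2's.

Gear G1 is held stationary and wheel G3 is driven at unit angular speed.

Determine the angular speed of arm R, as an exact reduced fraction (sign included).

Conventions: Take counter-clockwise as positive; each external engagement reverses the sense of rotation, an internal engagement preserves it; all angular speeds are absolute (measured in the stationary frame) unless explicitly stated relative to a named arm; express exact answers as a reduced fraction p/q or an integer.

5/8

recognized (axles ride arm R): planetary set, 30/10/50 teeth
ring teeth: 30 + 2·10 = 50
30(ω_sun−ω_arm) = −50(ω_ring−ω_arm),  ω_sun = 0, ω_ring = 1
30(0−ω_arm) = −50(1−ω_arm)  ⇒  80·ω_arm = 50  ⇒  ω_arm = 5/8
exact speed ratio = 5/8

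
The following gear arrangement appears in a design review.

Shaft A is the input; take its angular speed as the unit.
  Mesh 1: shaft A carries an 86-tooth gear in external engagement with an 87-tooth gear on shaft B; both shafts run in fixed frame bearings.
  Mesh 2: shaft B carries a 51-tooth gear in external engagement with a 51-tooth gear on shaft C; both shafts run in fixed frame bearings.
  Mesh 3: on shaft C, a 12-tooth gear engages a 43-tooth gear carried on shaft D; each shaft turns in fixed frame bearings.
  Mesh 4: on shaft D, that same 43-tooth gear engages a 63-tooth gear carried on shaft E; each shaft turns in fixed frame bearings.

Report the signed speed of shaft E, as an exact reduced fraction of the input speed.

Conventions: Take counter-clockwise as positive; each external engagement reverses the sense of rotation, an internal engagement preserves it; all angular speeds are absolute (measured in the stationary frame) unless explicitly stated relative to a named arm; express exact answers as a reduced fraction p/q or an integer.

4-mesh fixed-axis compound train (all bearings frame-fixed)
mesh 1 [86T→87T]: |ω|/ω_in = 1×86/87 = 86/87, sense flips to −
mesh 2 [51T→51T]: |ω|/ω_in = (86/87)×51/51 = 86/87, sense flips to +
mesh 3 [12T→43T]: |ω|/ω_in = (86/87)×12/43 = 8/29, sense flips to −
mesh 4 [43T→63T]: |ω|/ω_in = (8/29)×43/63 = 344/1827, sense flips to +
signed output speed (× input speed) = 344/1827

344/1827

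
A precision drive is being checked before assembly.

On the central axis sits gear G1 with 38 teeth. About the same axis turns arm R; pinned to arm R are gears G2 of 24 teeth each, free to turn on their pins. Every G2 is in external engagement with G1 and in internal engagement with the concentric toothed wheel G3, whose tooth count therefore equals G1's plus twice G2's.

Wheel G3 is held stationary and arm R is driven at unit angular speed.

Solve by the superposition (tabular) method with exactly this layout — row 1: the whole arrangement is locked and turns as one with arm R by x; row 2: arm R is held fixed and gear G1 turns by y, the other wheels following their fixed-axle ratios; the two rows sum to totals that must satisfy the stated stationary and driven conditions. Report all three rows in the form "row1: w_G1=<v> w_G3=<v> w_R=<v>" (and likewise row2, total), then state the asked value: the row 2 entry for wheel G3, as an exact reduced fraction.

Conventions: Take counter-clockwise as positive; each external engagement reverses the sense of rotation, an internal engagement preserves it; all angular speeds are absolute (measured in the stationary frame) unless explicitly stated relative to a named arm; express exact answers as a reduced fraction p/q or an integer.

row1: w_G1=1 w_G3=1 w_R=1
row2: w_G1=43/19 w_G3=-1 w_R=0
total: w_G1=62/19 w_G3=0 w_R=1
asked value: -1

topology: planetary set — G1 38T / G2 24T / G3 86T, arm = carrier (Willis)
row 1 (train locked, turned with arm): all members turn x
row 2: sun turns y, ring = −(38/86)·y, arm 0
boundary: total ω_ring = x − (38/86)·y = 0 and total ω_arm = x = 1  ⇒  y = 43/19, x = 1
row 2 ring = −(38/86)·43/19 = -1
totals (row 1 + row 2): sun 1 + 43/19 = 62/19, ring 1 + (-1) = 0, arm 1 + 0 = 1
asked cell (row2, ring) = -1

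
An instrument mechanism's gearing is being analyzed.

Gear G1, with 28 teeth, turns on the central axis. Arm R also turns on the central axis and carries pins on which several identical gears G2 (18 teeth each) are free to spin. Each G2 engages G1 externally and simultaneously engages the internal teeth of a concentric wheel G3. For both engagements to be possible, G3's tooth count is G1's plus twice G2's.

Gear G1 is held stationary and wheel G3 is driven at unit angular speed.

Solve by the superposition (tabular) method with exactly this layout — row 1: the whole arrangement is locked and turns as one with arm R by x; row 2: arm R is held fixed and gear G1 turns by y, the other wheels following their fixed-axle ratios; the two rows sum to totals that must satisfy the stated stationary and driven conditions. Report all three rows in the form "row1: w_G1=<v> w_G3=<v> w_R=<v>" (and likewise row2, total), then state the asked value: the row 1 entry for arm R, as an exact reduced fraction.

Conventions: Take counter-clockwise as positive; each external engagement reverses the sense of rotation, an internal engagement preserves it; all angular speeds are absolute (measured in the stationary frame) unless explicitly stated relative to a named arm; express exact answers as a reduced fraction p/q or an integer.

row1: w_G1=16/23 w_G3=16/23 w_R=16/23
row2: w_G1=-16/23 w_G3=7/23 w_R=0
total: w_G1=0 w_G3=1 w_R=16/23
asked value: 16/23

class = planetary set [G3 = 28+2·18 = 64; Willis about the carrier]
row 1: whole set turns with the arm by x
row 2 — arm fixed, fixed-axis ratios: sun y, ring −(28/64)·y, arm 0
boundary: total ω_sun = x + y = 0 and total ω_ring = x − (28/64)·y = 1  ⇒  y = -16/23, x = 16/23
row 2 ring = −(28/64)·(-16/23) = 7/23
totals (row 1 + row 2): sun 16/23 + (-16/23) = 0, ring 16/23 + 7/23 = 1, arm 16/23 + 0 = 16/23
asked cell (row1, arm) = 16/23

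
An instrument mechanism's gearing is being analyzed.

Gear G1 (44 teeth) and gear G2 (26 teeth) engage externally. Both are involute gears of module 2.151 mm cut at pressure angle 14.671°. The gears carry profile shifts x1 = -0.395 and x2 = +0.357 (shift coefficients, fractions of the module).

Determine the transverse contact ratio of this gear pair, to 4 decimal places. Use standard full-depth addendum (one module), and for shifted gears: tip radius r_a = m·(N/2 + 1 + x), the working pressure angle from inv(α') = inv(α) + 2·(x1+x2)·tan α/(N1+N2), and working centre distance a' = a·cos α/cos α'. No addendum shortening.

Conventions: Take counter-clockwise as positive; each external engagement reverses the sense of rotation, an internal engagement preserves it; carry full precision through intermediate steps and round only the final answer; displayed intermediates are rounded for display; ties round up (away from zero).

1.9188

single-mesh involute tooth geometry (44T engaging 26T at module 2.151)
base radii: r_b1 = 45.779117, r_b2 = 27.051296
tip radii: r_a1 = 48.623355, r_a2 = 30.881907
inv(α') = inv(14.671°) + 2·(-0.395+0.357)·tan α/(44+26) = 0.00546268  ⇒  α' = 14.42926°
a' = a·cos α / cos α' = 75.2850·cos 14.671°/cos 14.42926° = 75.202600
action lengths: √(r_a1²−r_b1²) = 16.386065, √(r_a2²−r_b2²) = 14.896965
base pitch p_b = π·m·cos α = 6.537243
CR = (16.386065 + 14.896965 − 75.202600·sin 14.42926°)/6.537243 = 1.918808
contact ratio ≈ 1.9188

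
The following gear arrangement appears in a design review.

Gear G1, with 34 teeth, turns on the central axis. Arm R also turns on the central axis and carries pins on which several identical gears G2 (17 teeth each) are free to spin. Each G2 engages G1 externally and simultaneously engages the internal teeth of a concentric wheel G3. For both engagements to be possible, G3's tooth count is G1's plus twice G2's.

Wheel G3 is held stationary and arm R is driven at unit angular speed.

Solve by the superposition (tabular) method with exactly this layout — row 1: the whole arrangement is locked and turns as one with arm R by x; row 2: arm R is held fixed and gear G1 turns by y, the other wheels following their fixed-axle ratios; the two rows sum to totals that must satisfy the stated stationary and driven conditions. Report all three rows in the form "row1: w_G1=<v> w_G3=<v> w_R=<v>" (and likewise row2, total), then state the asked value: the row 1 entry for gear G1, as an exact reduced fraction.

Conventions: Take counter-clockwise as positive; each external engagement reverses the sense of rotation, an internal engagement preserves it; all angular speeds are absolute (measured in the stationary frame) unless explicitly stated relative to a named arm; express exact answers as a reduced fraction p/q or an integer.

row1: w_G1=1 w_G3=1 w_R=1
row2: w_G1=2 w_G3=-1 w_R=0
total: w_G1=3 w_G3=0 w_R=1
asked value: 1

topology: planetary set — G1 34T / G2 17T / G3 68T, arm = carrier (Willis)
row 1 (train locked, turned with arm): all members turn x
superposition row 2 [arm held]: sun y, ring −(34/68)·y, arm 0
boundary: total ω_ring = x − (34/68)·y = 0 and total ω_arm = x = 1  ⇒  y = 2, x = 1
row 2 ring = −(34/68)·2 = -1
totals (row 1 + row 2): sun 1 + 2 = 3, ring 1 + (-1) = 0, arm 1 + 0 = 1
asked cell (row1, sun) = 1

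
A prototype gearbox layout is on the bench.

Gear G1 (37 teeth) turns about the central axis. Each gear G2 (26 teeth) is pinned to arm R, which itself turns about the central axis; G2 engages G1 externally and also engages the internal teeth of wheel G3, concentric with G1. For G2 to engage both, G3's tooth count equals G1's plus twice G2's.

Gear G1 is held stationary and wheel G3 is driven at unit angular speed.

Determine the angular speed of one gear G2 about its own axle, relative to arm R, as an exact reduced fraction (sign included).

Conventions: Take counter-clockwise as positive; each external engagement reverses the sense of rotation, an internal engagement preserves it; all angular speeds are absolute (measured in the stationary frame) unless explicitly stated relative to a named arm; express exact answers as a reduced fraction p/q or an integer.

class = planetary set [G3 = 37+2·26 = 89; Willis about the carrier]
ring teeth: 37 + 2·26 = 89
37(ω_sun−ω_arm) = −89(ω_ring−ω_arm),  ω_sun = 0, ω_ring = 1
37(0−ω_arm) = −89(1−ω_arm)  ⇒  126·ω_arm = 89  ⇒  ω_arm = 89/126
sun–planet mesh: 37·(0−89/126) = −26·(ω_p−ω_arm)  ⇒  ω_p−ω_arm = 3293/3276
exact speed ratio = 3293/3276

3293/3276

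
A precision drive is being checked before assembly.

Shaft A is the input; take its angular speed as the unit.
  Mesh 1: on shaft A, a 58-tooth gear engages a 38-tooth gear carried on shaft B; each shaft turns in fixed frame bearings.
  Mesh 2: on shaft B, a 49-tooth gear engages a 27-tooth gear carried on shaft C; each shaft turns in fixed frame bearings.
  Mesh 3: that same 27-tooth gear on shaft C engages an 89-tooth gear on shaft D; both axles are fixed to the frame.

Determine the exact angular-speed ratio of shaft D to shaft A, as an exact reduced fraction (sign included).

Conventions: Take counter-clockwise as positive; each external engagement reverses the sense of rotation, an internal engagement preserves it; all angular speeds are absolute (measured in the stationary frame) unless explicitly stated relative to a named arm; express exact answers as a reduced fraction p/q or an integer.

class = fixed-axis compound train [3 meshes; 3 ratios multiply, 3 sense flips]
mesh 1 [58T→38T]: running ratio 29/19, sense −
mesh 2 [49T→27T]: running ratio 1421/513, sense +
mesh 3 [27T→89T]: running ratio 1421/1691, sense −
ω_out/ω_in = -1421/1691

-1421/1691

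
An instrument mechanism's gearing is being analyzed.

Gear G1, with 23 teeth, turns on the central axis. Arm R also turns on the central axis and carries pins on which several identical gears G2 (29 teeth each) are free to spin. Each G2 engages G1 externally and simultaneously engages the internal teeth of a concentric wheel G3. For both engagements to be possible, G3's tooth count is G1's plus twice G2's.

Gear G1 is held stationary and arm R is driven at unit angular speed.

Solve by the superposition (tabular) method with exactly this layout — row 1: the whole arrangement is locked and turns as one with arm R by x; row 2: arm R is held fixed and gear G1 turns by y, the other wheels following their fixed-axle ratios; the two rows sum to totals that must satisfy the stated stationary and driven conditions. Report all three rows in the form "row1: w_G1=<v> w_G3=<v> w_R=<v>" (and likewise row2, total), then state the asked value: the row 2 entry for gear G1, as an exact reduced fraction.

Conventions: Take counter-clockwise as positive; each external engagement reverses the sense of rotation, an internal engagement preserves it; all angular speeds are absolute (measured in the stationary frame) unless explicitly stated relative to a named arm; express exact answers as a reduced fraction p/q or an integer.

row1: w_G1=1 w_G3=1 w_R=1
row2: w_G1=-1 w_G3=23/81 w_R=0
total: w_G1=0 w_G3=104/81 w_R=1
asked value: -1

planetary set (23T centre, 29T on arm, 81T internal) — Willis relation
superposition row 1 [locked train]: every member turns x
superposition row 2 [arm held]: sun y, ring −(23/81)·y, arm 0
boundary: total ω_sun = x + y = 0 and total ω_arm = x = 1  ⇒  y = -1, x = 1
row 2 ring = −(23/81)·(-1) = 23/81
totals (row 1 + row 2): sun 1 + (-1) = 0, ring 1 + 23/81 = 104/81, arm 1 + 0 = 1
asked cell (row2, sun) = -1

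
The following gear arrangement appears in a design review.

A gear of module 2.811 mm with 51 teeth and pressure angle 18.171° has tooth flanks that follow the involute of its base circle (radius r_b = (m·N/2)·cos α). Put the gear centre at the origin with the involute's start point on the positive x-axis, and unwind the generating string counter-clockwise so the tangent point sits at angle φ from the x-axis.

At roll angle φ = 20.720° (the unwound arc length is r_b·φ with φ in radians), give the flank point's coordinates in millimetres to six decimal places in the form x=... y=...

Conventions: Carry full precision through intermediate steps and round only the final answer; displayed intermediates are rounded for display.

x=72.414614 y=1.059678

recognized (one wheel, involute flank): single-mesh tooth geometry, m = 2.811, N = 51
pitch radius r_p = m·N/2 = 2.811·51/2 = 71.680500
base radius r_b = r_p·cos α = 71.680500·cos 18.171° = 68.105795
roll angle φ = 20.720° = 0.36163222 rad
x = r_b·(cos φ + φ·sin φ) = 72.414614
y = r_b·(sin φ − φ·cos φ) = 1.059678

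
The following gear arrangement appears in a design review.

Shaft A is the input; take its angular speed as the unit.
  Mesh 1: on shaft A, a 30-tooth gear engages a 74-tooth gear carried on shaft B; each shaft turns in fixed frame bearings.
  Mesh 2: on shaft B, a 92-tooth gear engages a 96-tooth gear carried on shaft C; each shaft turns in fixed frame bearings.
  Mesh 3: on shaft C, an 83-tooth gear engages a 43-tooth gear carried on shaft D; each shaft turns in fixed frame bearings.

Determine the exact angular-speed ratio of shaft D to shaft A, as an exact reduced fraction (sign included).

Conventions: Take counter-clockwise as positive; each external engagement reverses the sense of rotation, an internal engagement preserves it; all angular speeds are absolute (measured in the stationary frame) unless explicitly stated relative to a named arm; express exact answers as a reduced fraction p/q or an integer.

class = fixed-axis compound train [3 meshes; 3 ratios multiply, 3 sense flips]
mesh 1 [30T→74T]: running ratio 15/37, sense −
mesh 2 [92T→96T]: running ratio 115/296, sense +
mesh 3 [83T→43T]: running ratio 9545/12728, sense −
ω_out/ω_in = -9545/12728

-9545/12728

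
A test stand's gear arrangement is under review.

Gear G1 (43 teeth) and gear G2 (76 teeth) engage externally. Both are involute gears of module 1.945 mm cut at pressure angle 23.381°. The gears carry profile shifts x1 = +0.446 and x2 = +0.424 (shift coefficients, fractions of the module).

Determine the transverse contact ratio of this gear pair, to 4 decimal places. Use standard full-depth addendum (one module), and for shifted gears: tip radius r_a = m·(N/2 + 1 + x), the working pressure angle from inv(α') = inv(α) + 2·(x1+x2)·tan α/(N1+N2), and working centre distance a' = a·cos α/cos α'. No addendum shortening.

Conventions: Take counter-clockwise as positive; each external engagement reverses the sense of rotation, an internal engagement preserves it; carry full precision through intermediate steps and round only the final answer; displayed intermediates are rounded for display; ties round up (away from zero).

1.5359

single-mesh involute tooth geometry (43T engaging 76T at module 1.945)
base radii: r_b1 = 38.383709, r_b2 = 67.840975
tip radii: r_a1 = 44.629970, r_a2 = 76.679680
inv(α') = inv(23.381°) + 2·(+0.446+0.424)·tan α/(43+76) = 0.03059124  ⇒  α' = 25.16110°
a' = a·cos α / cos α' = 115.7275·cos 23.381°/cos 25.16110° = 117.360309
action lengths: √(r_a1²−r_b1²) = 22.771146, √(r_a2²−r_b2²) = 35.740390
base pitch p_b = π·m·cos α = 5.608650
CR = (22.771146 + 35.740390 − 117.360309·sin 25.16110°)/5.608650 = 1.535852
contact ratio ≈ 1.5359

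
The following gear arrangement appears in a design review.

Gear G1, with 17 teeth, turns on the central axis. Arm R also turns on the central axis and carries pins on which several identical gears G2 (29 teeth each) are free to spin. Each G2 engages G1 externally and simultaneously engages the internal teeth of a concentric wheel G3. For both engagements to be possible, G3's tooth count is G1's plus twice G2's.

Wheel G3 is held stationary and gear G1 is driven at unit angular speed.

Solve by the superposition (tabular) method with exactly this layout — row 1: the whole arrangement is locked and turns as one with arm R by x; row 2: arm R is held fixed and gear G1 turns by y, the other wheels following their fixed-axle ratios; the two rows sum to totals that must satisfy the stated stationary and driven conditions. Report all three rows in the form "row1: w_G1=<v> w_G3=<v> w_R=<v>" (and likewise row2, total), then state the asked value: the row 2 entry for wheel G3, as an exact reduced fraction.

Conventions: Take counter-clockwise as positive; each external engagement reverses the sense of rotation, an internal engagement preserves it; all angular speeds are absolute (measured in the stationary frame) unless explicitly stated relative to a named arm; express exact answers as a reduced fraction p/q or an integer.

row1: w_G1=17/92 w_G3=17/92 w_R=17/92
row2: w_G1=75/92 w_G3=-17/92 w_R=0
total: w_G1=1 w_G3=0 w_R=17/92
asked value: -17/92

planetary set (17T centre, 29T on arm, 75T internal) — Willis relation
superposition row 1 [locked train]: every member turns x
row 2: sun turns y, ring = −(17/75)·y, arm 0
boundary: total ω_ring = x − (17/75)·y = 0 and total ω_sun = x + y = 1  ⇒  y = 75/92, x = 17/92
row 2 ring = −(17/75)·75/92 = -17/92
totals (row 1 + row 2): sun 17/92 + 75/92 = 1, ring 17/92 + (-17/92) = 0, arm 17/92 + 0 = 17/92
asked cell (row2, ring) = -17/92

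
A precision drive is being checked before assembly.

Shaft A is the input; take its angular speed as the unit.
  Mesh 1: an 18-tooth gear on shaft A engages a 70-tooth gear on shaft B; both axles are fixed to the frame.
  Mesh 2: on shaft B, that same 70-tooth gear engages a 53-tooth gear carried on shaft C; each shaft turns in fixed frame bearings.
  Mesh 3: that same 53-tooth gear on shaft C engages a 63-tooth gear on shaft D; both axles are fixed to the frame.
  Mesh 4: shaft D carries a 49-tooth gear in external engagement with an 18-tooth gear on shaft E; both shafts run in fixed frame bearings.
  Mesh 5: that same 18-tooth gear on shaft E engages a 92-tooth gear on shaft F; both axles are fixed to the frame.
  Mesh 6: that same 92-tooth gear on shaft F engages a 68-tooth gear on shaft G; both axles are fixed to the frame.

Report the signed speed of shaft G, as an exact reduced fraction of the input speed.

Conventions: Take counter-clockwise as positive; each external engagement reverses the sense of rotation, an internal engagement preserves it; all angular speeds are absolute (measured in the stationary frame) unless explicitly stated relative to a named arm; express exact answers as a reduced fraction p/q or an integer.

6-mesh fixed-axis compound train (all bearings frame-fixed)
mesh 1 [18T→70T]: |ω|/ω_in = 1×18/70 = 9/35, sense flips to −
mesh 2 [70T→53T]: |ω|/ω_in = (9/35)×70/53 = 18/53, sense flips to +
mesh 3 [53T→63T]: |ω|/ω_in = (18/53)×53/63 = 2/7, sense flips to −
mesh 4 [49T→18T]: |ω|/ω_in = (2/7)×49/18 = 7/9, sense flips to +
mesh 5 [18T→92T]: |ω|/ω_in = (7/9)×18/92 = 7/46, sense flips to −
mesh 6 [92T→68T]: |ω|/ω_in = (7/46)×92/68 = 7/34, sense flips to +
signed output speed (× input speed) = 7/34

7/34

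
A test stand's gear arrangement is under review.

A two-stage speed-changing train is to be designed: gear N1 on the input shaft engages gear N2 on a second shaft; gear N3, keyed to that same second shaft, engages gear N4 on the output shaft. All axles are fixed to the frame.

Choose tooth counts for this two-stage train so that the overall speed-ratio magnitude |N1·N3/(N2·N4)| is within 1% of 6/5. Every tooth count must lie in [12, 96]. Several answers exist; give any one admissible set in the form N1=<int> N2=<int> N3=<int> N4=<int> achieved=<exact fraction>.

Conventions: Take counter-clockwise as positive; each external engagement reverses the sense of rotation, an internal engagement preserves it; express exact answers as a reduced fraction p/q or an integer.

2-stage fixed-axis compound train for ratio 6/5
target = 6/5 in lowest terms: an exact hit needs N1·N3 = k·6 and N2·N4 = k·5 for one integer k, every count in [12, 96]; additionally prefer no 1:1 stage (N1 ≠ N2, N3 ≠ N4)
k = 1…35: no 1:1-free in-range split of k·6 and k·5 into factor pairs; take k = 36
k = 36: N1·N3 = 216 = 12·18, N2·N4 = 180 = 15·12
achieved = 12·18/(15·12) = 6/5; |achieved − target| = 0 ≤ 3/250 ✓

N1=12 N2=15 N3=18 N4=12 achieved=6/5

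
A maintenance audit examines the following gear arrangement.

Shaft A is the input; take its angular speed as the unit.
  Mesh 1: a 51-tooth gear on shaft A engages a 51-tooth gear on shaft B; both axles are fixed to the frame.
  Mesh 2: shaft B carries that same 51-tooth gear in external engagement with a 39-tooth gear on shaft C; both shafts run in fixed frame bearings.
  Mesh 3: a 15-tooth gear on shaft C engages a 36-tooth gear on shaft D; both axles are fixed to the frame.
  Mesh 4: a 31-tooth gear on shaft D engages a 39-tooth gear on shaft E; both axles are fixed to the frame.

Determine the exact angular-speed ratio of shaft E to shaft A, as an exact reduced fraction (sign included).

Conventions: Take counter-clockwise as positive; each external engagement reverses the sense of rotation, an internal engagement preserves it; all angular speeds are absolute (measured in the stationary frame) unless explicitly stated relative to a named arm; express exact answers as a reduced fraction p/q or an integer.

class = fixed-axis compound train [4 meshes; 4 ratios multiply, 4 sense flips]
mesh 1 [51T→51T]: running ratio 1, sense −
mesh 2 [51T→39T]: running ratio 17/13, sense +
mesh 3 [15T→36T]: running ratio 85/156, sense −
mesh 4 [31T→39T]: running ratio 2635/6084, sense +
ω_out/ω_in = 2635/6084

2635/6084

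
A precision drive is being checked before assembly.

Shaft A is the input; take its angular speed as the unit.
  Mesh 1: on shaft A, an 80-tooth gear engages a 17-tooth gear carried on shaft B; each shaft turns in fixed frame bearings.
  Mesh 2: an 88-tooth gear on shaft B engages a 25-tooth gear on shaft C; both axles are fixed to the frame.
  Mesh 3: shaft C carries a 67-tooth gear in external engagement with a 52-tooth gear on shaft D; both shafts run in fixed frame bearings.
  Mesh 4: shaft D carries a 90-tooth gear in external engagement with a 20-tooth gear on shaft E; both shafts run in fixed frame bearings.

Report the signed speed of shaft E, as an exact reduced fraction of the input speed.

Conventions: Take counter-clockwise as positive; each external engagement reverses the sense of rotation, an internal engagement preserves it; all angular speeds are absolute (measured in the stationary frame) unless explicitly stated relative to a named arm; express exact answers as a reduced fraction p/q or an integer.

4-mesh fixed-axis compound train (all bearings frame-fixed)
mesh 1 [80T→17T]: |ω|/ω_in = 1×80/17 = 80/17, sense flips to −
mesh 2 [88T→25T]: |ω|/ω_in = (80/17)×88/25 = 1408/85, sense flips to +
mesh 3 [67T→52T]: |ω|/ω_in = (1408/85)×67/52 = 23584/1105, sense flips to −
mesh 4 [90T→20T]: |ω|/ω_in = (23584/1105)×90/20 = 106128/1105, sense flips to +
signed output speed (× input speed) = 106128/1105

106128/1105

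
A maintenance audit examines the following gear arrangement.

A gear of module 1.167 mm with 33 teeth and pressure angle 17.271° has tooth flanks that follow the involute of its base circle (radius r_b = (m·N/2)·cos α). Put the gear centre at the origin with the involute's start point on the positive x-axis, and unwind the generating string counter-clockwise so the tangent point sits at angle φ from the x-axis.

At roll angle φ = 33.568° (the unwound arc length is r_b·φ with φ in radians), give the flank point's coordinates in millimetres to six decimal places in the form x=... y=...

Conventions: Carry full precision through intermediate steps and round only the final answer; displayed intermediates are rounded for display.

x=21.277302 y=1.190760

single-mesh involute tooth geometry (33T wheel at module 1.167)
pitch radius r_p = m·N/2 = 1.167·33/2 = 19.255500
base radius r_b = r_p·cos α = 19.255500·cos 17.271° = 18.387292
roll angle φ = 33.568° = 0.58587212 rad
x = r_b·(cos φ + φ·sin φ) = 21.277302
y = r_b·(sin φ − φ·cos φ) = 1.190760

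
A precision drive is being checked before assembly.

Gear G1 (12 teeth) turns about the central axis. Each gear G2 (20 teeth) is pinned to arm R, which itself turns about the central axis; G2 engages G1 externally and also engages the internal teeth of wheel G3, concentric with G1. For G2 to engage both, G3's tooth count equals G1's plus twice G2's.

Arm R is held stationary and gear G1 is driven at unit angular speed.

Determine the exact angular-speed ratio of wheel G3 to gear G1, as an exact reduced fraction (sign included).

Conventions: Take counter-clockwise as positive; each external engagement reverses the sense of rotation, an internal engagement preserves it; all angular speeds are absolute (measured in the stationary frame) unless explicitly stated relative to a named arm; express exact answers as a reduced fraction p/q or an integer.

-3/13

planetary set (12T centre, 20T on arm, 52T internal) — Willis relation
ring teeth: 12 + 2·20 = 52
12(ω_sun−ω_arm) = −52(ω_ring−ω_arm),  ω_arm = 0, ω_sun = 1
ω_ring = 0 − (12/52)(1−0) = -3/13
ω_out/ω_in = -3/13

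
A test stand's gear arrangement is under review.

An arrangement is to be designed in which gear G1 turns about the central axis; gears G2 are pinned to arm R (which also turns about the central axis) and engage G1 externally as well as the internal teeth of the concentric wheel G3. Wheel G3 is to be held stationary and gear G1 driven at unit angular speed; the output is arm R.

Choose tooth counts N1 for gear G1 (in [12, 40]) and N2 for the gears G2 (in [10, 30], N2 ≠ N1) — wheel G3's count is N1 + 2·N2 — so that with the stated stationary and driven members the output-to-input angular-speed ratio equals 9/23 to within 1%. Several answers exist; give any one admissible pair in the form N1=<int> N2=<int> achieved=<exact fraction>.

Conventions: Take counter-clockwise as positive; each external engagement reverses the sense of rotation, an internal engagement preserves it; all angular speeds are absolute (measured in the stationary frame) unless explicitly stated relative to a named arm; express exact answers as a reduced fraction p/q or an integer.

N1=36 N2=10 achieved=9/23

planetary set to be sized for 9/23 (Willis relation)
Willis with ω_ring = 0: ω_arm/ω_sun = N1/(N1+N3); set equal to 9/23  ⇒  N3/N1 = 1/(9/23) − 1 = 14/9
N3 = N1 + 2·N2  ⇒  N2/N1 = (N3/N1 − 1)/2 = (14/9 − 1)/2 = 5/18
smallest multiple with N1 ≥ 12 and N2 ≥ 10: k = 2  ⇒  N1 = 2·18 = 36, N2 = 2·5 = 10 (N1 ≤ 40, N2 ≤ 30, N2 ≠ N1 ✓), N3 = 36 + 2·10 = 56
check: N1/(N1+N3) with N1 = 36, N3 = 56 gives 9/23; |achieved − target| = 0 ≤ 9/2300 ✓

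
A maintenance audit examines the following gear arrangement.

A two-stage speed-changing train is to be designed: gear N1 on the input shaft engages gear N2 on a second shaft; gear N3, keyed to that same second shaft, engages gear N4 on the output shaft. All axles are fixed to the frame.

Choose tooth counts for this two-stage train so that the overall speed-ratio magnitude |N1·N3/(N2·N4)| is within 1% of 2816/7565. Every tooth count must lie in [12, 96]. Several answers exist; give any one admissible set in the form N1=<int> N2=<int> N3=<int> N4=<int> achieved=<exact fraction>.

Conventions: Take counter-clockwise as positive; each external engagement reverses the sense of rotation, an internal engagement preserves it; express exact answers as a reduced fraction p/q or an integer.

N1=32 N2=85 N3=88 N4=89 achieved=2816/7565

class = fixed-axis compound train [2-stage, 2816/7565 wanted]
target = 2816/7565 in lowest terms: an exact hit needs N1·N3 = k·2816 and N2·N4 = k·7565 for one integer k, every count in [12, 96]; additionally prefer no 1:1 stage (N1 ≠ N2, N3 ≠ N4)
k = 1: N1·N3 = 2816 = 32·88, N2·N4 = 7565 = 85·89
achieved = 32·88/(85·89) = 2816/7565; |achieved − target| = 0 ≤ 704/189125 ✓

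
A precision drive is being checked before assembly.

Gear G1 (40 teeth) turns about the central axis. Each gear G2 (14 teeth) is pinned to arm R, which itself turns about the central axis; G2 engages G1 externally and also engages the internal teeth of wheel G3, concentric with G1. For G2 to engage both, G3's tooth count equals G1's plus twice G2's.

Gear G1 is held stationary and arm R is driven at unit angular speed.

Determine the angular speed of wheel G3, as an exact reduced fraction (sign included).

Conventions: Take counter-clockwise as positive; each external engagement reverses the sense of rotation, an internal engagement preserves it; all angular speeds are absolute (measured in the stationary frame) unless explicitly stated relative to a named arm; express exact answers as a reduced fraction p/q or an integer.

topology: planetary set — G1 40T / G2 14T / G3 68T, arm = carrier (Willis)
ring teeth: 40 + 2·14 = 68
40(ω_sun−ω_arm) = −68(ω_ring−ω_arm),  ω_sun = 0, ω_arm = 1
ω_ring = 1 − (40/68)(0−1) = 27/17
exact speed ratio = 27/17

27/17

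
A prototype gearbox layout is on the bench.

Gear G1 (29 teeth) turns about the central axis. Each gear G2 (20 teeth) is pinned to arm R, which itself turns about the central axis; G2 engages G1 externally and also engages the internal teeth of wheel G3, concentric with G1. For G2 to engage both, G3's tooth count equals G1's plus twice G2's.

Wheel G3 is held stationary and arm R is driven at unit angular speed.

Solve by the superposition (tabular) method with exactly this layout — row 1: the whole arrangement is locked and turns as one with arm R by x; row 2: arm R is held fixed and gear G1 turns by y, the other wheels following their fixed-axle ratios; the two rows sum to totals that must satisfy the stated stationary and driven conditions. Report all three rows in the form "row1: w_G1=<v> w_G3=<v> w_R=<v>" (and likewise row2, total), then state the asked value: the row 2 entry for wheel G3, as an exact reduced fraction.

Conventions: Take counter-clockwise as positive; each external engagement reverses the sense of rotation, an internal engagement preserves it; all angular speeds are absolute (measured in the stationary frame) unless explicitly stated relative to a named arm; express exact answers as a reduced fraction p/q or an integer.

planetary set (29T centre, 20T on arm, 69T internal) — Willis relation
row 1 — lock + rotate with arm: ω_sun = ω_ring = ω_arm = x
superposition row 2 [arm held]: sun y, ring −(29/69)·y, arm 0
boundary: total ω_ring = x − (29/69)·y = 0 and total ω_arm = x = 1  ⇒  y = 69/29, x = 1
row 2 ring = −(29/69)·69/29 = -1
totals (row 1 + row 2): sun 1 + 69/29 = 98/29, ring 1 + (-1) = 0, arm 1 + 0 = 1
asked cell (row2, ring) = -1

row1: w_G1=1 w_G3=1 w_R=1
row2: w_G1=69/29 w_G3=-1 w_R=0
total: w_G1=98/29 w_G3=0 w_R=1
asked value: -1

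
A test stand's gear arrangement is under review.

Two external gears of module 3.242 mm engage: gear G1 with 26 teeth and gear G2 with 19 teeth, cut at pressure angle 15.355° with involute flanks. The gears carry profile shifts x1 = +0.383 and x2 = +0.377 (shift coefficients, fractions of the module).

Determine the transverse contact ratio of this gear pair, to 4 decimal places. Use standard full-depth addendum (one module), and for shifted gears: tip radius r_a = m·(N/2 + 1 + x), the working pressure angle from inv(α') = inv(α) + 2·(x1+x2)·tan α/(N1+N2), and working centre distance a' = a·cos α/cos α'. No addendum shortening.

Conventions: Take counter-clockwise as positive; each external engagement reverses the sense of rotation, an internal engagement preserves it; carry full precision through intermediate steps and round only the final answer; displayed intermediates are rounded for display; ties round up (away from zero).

1.5979

single-mesh involute tooth geometry (26T engaging 19T at module 3.242)
base radii: r_b1 = 40.641543, r_b2 = 29.699589
tip radii: r_a1 = 46.629686, r_a2 = 35.263234
inv(α') = inv(15.355°) + 2·(+0.383+0.377)·tan α/(26+19) = 0.01588119  ⇒  α' = 20.41312°
a' = a·cos α / cos α' = 72.9450·cos 15.355°/cos 20.41312° = 75.054386
action lengths: √(r_a1²−r_b1²) = 22.860285, √(r_a2²−r_b2²) = 19.011315
base pitch p_b = π·m·cos α = 9.821475
CR = (22.860285 + 19.011315 − 75.054386·sin 20.41312°)/9.821475 = 1.597889
contact ratio ≈ 1.5979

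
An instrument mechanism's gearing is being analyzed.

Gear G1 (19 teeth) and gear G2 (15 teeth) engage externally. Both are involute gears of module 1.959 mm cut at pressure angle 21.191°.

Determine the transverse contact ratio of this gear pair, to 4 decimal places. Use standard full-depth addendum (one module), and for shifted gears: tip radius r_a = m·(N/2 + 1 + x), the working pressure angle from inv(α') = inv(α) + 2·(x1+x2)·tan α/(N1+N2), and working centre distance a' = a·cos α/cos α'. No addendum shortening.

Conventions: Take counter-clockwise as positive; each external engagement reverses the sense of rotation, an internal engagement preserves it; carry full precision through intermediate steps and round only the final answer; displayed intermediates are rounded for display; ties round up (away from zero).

single-mesh involute tooth geometry (19T engaging 15T at module 1.959)
base radii: r_b1 = 17.352069, r_b2 = 13.699002
tip radii: r_a1 = 20.569500, r_a2 = 16.651500
no profile shift: α' = α, a' = a
action lengths: √(r_a1²−r_b1²) = 11.045815, √(r_a2²−r_b2²) = 9.466245
base pitch p_b = π·m·cos α = 5.738224
CR = (11.045815 + 9.466245 − 33.303000·sin 21.19100°)/5.738224 = 1.476721
contact ratio ≈ 1.4767

1.4767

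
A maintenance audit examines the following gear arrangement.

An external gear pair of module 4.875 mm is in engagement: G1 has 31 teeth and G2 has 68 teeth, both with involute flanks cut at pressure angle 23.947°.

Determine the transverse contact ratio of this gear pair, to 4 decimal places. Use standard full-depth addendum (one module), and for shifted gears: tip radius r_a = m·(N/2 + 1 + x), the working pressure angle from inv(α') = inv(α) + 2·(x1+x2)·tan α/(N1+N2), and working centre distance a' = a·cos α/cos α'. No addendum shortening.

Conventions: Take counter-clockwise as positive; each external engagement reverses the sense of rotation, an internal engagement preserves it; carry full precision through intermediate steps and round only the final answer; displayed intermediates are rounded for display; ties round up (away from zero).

1.5591

topology: single-mesh involute geometry — m = 4.875, 31T/68T pair
base radii: r_b1 = 69.058179, r_b2 = 151.482457
tip radii: r_a1 = 80.437500, r_a2 = 170.625000
no profile shift: α' = α, a' = a
action lengths: √(r_a1²−r_b1²) = 41.245113, √(r_a2²−r_b2²) = 78.523601
base pitch p_b = π·m·cos α = 13.996946
CR = (41.245113 + 78.523601 − 241.312500·sin 23.94700°)/13.996946 = 1.559057
contact ratio ≈ 1.5591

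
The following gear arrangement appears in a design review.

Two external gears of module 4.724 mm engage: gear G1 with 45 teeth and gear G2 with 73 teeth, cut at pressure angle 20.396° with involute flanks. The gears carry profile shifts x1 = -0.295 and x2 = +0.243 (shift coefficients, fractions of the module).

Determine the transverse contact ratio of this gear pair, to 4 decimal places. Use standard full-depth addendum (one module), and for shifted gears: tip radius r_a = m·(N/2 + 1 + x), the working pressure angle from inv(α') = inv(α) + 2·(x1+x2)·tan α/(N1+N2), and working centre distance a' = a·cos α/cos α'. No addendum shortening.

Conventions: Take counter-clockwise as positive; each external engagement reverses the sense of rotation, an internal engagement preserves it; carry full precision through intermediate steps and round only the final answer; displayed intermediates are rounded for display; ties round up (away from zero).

1.7690

class = single-mesh tooth geometry [involute pair 45T × 73T, m = 4.724]
base radii: r_b1 = 99.626289, r_b2 = 161.615980
tip radii: r_a1 = 109.620420, r_a2 = 178.297932
inv(α') = inv(20.396°) + 2·(-0.295+0.243)·tan α/(45+73) = 0.01551214  ⇒  α' = 20.25919°
a' = a·cos α / cos α' = 278.7160·cos 20.396°/cos 20.25919° = 278.469562
action lengths: √(r_a1²−r_b1²) = 45.730067, √(r_a2²−r_b2²) = 75.302242
base pitch p_b = π·m·cos α = 13.910454
CR = (45.730067 + 75.302242 − 278.469562·sin 20.25919°)/13.910454 = 1.768982
contact ratio ≈ 1.7690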